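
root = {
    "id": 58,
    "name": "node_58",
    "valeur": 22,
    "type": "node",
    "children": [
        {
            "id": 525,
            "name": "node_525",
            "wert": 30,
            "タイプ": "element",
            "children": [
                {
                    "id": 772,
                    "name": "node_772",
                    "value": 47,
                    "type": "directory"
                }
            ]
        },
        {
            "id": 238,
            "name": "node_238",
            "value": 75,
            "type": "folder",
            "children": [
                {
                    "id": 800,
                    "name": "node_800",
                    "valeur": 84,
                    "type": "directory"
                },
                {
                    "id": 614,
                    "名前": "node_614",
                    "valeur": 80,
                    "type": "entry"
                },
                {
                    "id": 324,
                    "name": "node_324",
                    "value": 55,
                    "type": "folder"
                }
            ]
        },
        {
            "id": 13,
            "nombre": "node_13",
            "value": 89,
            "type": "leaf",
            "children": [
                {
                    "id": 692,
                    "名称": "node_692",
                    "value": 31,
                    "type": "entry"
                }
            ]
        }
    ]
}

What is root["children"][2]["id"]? 13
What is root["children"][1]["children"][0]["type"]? "directory"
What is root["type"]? "node"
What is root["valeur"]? 22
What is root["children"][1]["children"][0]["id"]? 800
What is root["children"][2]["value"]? 89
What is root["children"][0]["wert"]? 30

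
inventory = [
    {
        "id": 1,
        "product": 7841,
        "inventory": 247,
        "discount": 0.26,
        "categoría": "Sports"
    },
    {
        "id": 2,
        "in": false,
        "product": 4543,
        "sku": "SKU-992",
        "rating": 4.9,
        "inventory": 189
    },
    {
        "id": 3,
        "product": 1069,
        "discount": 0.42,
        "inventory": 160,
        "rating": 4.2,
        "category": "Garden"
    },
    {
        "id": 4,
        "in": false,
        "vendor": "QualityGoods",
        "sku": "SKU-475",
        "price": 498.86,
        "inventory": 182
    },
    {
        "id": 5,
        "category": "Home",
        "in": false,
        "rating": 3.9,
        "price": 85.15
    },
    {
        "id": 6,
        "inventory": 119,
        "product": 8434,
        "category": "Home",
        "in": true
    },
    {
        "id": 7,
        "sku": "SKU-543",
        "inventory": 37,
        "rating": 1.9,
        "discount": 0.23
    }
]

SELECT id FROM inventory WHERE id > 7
[]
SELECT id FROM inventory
[1, 2, 3, 4, 5, 6, 7]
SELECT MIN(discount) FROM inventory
0.23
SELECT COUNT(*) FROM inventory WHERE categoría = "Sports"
1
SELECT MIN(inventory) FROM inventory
37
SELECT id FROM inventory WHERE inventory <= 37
[7]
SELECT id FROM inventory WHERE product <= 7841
[1, 2, 3]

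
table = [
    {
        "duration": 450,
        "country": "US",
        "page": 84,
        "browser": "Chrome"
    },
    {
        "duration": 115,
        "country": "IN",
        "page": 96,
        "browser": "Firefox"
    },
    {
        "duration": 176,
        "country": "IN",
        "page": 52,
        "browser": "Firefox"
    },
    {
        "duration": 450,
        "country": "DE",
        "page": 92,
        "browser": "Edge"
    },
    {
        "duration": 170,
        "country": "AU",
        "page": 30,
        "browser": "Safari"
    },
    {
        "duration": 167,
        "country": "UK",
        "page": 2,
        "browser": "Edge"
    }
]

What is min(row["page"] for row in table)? 2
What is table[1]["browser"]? "Firefox"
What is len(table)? 6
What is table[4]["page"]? 30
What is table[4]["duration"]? 170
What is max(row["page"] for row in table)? 96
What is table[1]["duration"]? 115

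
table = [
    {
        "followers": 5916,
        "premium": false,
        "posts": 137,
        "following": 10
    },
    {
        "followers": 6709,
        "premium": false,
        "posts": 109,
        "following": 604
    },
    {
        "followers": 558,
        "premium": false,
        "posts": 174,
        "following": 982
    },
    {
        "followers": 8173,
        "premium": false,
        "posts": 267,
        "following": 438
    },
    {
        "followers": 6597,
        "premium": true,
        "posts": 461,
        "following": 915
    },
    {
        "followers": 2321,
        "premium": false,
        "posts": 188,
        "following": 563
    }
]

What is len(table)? 6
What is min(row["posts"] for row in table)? 109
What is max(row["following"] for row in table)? 982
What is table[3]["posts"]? 267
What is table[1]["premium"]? False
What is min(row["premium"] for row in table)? False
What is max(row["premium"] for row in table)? True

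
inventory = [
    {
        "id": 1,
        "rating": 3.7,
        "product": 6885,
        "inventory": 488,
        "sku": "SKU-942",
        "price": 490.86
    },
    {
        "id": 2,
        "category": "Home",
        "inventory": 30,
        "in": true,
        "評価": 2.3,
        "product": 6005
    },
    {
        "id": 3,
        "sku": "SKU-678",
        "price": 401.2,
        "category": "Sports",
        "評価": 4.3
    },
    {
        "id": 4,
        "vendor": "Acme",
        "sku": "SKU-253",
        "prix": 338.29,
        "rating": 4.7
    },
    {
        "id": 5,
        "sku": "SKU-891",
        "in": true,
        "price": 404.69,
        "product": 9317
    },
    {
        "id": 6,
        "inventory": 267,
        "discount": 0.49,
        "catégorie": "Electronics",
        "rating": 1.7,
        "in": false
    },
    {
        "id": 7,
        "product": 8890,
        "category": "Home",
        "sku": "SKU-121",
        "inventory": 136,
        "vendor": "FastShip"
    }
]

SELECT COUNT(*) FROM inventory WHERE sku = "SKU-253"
1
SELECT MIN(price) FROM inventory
401.2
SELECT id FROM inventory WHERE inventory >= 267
[1, 6]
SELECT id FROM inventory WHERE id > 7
[]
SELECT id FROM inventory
[1, 2, 3, 4, 5, 6, 7]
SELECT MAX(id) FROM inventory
7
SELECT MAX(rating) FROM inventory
4.7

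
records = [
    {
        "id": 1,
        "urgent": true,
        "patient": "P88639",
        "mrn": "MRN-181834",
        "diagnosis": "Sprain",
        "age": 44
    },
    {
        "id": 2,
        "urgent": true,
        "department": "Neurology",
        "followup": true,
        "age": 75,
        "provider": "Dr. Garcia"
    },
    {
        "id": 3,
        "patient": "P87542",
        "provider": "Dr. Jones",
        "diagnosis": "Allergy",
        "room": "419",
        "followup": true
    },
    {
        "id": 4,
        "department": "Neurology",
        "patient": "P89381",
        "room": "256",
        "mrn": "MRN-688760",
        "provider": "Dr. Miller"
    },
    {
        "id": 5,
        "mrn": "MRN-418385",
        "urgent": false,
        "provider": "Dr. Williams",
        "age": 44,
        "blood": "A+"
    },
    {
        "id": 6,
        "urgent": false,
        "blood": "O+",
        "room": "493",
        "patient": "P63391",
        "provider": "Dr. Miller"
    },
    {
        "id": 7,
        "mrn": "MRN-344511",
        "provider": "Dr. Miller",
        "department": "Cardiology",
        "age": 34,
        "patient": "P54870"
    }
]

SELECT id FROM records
[1, 2, 3, 4, 5, 6, 7]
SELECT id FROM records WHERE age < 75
[1, 5, 7]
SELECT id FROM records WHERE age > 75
[]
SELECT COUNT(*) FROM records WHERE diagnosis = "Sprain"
1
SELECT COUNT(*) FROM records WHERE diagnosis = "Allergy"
1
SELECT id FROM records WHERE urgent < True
[5, 6]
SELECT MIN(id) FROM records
1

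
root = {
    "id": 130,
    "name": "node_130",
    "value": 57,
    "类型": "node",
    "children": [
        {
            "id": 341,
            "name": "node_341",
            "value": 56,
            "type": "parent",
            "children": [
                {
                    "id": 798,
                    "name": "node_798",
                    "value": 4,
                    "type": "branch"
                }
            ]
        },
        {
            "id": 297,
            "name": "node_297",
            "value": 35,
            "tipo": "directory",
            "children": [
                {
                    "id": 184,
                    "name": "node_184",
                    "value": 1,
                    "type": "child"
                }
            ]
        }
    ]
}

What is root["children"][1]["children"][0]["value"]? 1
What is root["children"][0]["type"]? "parent"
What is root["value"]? 57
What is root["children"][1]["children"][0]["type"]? "child"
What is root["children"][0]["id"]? 341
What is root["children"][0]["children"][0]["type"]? "branch"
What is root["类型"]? "node"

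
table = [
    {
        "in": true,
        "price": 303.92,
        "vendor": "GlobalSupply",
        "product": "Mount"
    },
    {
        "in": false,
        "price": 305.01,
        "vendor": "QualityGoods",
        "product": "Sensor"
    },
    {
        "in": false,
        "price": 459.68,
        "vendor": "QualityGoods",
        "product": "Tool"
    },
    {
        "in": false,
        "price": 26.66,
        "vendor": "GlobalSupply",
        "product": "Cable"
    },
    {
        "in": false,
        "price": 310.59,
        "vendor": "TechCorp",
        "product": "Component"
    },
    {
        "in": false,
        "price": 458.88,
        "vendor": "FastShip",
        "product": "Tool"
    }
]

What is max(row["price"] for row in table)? 459.68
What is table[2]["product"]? "Tool"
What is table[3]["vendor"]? "GlobalSupply"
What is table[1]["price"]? 305.01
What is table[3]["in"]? False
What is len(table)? 6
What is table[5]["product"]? "Tool"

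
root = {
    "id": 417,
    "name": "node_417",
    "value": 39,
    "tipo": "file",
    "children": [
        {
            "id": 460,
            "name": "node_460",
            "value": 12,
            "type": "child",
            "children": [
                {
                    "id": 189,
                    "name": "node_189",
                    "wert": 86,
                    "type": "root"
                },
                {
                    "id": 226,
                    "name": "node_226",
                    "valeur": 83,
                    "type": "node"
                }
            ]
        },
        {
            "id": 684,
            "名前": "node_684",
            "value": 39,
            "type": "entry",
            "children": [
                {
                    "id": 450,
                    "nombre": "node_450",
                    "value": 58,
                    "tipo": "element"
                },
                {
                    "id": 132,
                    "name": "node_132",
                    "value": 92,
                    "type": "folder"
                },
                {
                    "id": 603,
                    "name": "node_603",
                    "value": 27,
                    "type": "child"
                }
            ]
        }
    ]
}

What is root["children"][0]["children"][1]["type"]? "node"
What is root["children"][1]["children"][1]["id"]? 132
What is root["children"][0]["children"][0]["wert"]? 86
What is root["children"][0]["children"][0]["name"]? "node_189"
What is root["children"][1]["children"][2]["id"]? 603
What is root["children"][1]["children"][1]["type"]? "folder"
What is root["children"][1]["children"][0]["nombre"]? "node_450"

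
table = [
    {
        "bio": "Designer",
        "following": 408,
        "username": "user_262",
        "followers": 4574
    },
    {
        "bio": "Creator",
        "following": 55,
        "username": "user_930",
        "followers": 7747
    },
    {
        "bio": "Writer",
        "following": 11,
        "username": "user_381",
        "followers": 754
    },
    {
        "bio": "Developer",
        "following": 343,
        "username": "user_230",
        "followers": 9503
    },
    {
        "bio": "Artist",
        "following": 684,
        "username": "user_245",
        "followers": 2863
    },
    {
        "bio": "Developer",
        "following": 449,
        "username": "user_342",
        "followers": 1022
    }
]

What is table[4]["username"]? "user_245"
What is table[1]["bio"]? "Creator"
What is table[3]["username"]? "user_230"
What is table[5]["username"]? "user_342"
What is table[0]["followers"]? 4574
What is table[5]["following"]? 449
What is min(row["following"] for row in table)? 11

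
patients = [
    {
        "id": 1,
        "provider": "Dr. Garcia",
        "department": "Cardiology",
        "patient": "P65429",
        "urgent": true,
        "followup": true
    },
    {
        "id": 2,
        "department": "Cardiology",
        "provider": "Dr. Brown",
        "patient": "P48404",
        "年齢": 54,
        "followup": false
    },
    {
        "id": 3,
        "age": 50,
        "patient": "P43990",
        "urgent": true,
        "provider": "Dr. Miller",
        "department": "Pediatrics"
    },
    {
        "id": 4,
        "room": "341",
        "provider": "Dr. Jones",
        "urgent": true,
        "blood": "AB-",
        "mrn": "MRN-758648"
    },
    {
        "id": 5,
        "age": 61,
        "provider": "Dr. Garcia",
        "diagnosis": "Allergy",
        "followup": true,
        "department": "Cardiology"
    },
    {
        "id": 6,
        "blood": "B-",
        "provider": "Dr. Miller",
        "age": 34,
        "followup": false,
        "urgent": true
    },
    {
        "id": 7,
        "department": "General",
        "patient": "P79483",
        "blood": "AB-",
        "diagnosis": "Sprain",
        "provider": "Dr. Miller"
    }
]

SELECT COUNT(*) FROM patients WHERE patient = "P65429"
1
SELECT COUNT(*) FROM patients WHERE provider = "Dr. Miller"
3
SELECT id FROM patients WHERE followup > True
[]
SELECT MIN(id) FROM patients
1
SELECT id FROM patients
[1, 2, 3, 4, 5, 6, 7]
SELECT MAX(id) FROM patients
7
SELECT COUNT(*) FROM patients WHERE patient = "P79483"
1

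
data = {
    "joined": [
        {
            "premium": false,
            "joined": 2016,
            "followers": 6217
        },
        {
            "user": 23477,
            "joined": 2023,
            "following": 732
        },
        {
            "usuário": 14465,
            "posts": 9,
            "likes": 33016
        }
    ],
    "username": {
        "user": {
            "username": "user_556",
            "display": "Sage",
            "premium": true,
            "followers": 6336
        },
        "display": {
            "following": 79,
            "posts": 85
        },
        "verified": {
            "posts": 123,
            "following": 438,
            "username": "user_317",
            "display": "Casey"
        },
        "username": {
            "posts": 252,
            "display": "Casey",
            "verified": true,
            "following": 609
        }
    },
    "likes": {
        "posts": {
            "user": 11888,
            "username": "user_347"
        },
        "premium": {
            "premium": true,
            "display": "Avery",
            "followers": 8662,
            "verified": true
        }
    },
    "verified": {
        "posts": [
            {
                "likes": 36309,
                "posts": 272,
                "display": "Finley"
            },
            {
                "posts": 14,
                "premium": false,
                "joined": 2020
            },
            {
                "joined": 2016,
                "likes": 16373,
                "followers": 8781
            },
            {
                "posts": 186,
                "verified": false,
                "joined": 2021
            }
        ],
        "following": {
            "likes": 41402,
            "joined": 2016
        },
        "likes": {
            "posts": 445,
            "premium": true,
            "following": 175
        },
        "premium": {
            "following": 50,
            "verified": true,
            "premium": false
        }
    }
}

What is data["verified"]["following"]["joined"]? 2016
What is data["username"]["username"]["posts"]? 252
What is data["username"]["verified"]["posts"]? 123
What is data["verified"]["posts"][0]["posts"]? 272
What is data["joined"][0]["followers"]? 6217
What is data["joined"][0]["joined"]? 2016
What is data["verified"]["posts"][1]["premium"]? False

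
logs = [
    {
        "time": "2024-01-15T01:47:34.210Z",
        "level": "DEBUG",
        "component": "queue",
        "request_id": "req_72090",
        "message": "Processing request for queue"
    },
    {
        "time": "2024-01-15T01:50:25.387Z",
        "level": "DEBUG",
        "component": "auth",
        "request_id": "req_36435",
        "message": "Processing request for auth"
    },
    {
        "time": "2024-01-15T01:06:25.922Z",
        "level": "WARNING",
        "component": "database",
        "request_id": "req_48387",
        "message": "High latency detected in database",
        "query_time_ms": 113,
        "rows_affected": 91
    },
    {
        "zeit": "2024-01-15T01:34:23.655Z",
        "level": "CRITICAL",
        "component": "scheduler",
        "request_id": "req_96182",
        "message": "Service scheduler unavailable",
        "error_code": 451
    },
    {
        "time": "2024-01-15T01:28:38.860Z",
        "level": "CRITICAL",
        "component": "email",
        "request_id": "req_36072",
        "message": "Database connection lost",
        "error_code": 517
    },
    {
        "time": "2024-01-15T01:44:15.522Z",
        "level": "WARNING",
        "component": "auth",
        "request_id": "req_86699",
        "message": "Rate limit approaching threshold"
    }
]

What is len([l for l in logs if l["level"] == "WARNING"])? 2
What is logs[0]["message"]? "Processing request for queue"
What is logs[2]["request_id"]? "req_48387"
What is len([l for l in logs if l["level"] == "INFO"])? 0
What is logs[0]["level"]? "DEBUG"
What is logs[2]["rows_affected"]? 91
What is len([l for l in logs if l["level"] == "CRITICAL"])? 2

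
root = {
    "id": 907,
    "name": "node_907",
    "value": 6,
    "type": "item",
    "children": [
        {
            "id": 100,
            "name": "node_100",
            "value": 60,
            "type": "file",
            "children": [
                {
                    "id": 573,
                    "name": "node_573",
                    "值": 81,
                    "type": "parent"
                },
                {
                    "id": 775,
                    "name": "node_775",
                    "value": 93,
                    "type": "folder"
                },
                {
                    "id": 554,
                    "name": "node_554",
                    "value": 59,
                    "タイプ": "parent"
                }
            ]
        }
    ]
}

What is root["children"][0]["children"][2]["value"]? 59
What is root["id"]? 907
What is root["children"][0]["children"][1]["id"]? 775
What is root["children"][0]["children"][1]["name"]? "node_775"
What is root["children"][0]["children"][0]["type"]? "parent"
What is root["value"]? 6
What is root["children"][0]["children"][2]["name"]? "node_554"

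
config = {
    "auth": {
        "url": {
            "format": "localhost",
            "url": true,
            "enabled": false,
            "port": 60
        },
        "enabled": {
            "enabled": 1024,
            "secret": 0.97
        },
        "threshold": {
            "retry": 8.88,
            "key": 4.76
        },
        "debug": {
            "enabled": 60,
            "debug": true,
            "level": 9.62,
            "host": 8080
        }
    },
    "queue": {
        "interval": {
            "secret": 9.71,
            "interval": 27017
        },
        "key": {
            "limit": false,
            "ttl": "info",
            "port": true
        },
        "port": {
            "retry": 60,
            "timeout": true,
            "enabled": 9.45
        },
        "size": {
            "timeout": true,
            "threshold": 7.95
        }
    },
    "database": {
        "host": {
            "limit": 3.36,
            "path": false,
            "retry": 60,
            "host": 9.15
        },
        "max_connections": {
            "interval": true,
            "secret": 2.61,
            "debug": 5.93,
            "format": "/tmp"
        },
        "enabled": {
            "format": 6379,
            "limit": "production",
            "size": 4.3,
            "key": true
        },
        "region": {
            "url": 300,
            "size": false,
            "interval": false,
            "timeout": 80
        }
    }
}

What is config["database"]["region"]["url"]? 300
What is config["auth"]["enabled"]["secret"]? 0.97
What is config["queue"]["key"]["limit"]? False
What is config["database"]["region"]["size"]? False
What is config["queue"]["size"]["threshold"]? 7.95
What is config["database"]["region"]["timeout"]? 80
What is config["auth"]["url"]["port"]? 60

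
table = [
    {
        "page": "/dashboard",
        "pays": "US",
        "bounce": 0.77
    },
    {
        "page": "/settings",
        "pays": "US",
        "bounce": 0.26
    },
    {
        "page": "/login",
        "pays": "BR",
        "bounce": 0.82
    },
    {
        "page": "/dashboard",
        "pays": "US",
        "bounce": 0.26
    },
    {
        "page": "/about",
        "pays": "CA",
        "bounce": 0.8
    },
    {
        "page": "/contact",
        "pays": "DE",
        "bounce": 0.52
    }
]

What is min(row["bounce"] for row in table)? 0.26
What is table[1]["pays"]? "US"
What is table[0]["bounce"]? 0.77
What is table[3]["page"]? "/dashboard"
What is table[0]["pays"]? "US"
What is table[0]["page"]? "/dashboard"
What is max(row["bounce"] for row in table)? 0.82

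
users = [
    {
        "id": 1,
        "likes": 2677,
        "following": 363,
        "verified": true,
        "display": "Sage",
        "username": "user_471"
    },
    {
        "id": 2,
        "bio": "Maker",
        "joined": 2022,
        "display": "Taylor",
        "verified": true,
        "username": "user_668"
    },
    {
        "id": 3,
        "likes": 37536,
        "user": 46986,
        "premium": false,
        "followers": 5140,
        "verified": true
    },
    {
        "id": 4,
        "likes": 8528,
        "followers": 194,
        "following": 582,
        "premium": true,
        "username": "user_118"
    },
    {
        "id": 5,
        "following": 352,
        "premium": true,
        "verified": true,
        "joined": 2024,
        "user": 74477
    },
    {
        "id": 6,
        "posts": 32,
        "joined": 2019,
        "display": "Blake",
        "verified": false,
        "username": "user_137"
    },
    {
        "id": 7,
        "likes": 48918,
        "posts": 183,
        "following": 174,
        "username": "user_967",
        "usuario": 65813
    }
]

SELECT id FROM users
[1, 2, 3, 4, 5, 6, 7]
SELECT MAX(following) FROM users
582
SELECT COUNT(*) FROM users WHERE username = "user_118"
1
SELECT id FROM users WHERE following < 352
[7]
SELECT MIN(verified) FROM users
False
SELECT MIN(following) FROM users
174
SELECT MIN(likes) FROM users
2677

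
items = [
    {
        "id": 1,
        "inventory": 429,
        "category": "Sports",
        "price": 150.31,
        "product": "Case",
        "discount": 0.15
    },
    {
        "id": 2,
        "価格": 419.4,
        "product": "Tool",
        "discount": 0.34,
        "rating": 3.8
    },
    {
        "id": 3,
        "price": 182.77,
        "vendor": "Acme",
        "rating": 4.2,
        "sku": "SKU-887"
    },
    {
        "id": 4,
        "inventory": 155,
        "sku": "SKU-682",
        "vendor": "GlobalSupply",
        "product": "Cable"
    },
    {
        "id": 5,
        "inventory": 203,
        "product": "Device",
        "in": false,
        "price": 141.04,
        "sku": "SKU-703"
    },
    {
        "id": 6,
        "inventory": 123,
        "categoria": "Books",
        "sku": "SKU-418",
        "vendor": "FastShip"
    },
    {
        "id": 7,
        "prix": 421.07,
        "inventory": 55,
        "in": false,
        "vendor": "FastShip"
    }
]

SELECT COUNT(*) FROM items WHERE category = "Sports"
1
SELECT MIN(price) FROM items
141.04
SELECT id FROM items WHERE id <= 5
[1, 2, 3, 4, 5]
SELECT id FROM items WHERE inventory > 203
[1]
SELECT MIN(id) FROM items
1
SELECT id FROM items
[1, 2, 3, 4, 5, 6, 7]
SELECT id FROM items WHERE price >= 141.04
[1, 3, 5]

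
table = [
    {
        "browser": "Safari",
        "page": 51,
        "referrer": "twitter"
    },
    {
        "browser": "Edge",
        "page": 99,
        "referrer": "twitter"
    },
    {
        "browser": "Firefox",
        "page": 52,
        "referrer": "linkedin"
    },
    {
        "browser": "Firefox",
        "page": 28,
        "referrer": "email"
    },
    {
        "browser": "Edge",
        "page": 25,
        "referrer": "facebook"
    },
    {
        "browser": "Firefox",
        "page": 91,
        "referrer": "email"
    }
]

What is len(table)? 6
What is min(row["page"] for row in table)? 25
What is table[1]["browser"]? "Edge"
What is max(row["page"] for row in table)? 99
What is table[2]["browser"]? "Firefox"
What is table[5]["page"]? 91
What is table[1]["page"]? 99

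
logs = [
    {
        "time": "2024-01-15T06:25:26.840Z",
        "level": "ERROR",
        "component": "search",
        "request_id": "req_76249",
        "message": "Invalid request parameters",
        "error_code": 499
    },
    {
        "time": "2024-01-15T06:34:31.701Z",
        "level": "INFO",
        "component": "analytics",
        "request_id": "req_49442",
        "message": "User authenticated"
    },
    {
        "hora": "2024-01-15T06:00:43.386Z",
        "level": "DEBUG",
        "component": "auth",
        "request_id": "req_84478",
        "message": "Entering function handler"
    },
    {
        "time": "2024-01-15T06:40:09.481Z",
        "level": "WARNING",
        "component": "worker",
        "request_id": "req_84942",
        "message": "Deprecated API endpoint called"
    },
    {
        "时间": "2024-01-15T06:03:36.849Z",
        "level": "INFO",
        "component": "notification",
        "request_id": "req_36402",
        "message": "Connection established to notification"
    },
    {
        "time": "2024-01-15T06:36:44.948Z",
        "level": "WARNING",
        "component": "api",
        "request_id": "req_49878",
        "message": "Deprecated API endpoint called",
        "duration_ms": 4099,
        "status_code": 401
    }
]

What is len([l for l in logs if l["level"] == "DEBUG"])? 1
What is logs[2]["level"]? "DEBUG"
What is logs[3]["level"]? "WARNING"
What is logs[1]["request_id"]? "req_49442"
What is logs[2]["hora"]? "2024-01-15T06:00:43.386Z"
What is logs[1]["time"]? "2024-01-15T06:34:31.701Z"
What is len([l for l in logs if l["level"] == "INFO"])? 2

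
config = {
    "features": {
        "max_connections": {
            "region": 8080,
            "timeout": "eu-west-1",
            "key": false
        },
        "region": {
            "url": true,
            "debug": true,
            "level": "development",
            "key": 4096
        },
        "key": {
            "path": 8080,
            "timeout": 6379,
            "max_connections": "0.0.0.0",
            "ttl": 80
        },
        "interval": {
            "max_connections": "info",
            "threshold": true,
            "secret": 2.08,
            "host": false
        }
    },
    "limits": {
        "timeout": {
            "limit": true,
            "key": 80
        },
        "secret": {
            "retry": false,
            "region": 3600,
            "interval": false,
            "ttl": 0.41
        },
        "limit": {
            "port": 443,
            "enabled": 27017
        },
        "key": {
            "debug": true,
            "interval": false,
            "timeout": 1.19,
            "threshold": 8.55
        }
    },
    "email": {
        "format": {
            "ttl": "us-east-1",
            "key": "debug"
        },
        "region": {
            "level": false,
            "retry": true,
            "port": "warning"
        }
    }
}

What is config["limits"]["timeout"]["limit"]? True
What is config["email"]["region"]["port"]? "warning"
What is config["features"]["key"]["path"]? 8080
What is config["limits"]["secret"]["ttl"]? 0.41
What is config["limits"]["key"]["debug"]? True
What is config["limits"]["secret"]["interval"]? False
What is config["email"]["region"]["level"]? False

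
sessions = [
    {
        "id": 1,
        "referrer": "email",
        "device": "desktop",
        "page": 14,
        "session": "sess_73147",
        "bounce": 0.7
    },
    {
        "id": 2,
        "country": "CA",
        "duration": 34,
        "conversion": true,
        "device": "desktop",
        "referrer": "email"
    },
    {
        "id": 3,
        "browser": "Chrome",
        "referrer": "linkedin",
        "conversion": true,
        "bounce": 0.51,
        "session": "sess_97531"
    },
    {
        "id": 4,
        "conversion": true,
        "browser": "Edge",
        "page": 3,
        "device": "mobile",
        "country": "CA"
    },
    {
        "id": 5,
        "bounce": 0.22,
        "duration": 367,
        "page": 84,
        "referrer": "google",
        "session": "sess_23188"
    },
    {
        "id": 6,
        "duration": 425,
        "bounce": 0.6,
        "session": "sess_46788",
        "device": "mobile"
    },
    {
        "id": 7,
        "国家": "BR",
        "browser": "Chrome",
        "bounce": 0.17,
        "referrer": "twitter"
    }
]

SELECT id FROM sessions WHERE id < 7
[1, 2, 3, 4, 5, 6]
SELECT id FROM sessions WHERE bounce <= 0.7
[1, 3, 5, 6, 7]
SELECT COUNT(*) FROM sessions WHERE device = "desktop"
2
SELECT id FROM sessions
[1, 2, 3, 4, 5, 6, 7]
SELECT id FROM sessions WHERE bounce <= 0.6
[3, 5, 6, 7]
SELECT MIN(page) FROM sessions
3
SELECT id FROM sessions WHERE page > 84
[]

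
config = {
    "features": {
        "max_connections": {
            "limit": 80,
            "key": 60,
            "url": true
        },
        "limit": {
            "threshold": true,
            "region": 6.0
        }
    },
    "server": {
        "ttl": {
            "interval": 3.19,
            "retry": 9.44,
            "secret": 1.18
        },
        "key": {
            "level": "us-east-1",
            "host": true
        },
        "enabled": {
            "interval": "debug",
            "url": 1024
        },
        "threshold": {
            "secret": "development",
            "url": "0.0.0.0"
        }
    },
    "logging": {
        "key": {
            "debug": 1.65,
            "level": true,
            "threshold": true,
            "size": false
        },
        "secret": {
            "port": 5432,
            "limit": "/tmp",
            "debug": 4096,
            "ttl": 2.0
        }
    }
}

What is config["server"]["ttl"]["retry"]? 9.44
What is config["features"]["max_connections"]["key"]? 60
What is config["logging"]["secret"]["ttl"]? 2.0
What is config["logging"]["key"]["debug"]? 1.65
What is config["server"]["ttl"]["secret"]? 1.18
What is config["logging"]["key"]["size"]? False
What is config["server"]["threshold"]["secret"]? "development"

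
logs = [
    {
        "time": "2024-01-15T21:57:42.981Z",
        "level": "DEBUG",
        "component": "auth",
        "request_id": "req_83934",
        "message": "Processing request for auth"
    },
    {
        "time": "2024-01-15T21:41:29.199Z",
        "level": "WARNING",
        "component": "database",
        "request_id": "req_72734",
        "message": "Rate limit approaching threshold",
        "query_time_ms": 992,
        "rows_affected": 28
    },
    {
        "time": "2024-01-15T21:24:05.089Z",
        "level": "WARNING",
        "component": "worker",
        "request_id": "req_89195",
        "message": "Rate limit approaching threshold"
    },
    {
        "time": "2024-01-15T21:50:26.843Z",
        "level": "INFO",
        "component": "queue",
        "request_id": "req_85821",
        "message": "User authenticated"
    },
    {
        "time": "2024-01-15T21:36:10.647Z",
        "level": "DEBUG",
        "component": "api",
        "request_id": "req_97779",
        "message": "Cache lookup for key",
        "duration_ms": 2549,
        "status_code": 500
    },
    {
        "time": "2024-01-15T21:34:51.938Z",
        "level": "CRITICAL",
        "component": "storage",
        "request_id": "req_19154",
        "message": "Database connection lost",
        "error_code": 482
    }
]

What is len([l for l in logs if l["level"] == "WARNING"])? 2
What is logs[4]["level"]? "DEBUG"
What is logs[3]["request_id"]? "req_85821"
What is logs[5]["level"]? "CRITICAL"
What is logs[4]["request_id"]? "req_97779"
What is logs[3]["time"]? "2024-01-15T21:50:26.843Z"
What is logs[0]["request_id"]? "req_83934"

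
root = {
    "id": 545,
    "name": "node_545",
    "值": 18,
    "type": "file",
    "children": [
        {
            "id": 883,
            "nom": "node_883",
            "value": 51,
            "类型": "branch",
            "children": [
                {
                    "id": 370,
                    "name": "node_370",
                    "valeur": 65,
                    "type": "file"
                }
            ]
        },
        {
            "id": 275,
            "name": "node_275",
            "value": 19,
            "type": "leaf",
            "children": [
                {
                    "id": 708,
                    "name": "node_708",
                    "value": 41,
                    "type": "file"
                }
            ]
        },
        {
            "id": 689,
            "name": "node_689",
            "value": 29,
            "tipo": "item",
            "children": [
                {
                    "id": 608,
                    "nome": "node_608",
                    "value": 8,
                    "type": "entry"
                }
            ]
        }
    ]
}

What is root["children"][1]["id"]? 275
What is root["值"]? 18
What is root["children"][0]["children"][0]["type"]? "file"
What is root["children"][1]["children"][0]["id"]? 708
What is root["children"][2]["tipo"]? "item"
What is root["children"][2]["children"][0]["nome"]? "node_608"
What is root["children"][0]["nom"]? "node_883"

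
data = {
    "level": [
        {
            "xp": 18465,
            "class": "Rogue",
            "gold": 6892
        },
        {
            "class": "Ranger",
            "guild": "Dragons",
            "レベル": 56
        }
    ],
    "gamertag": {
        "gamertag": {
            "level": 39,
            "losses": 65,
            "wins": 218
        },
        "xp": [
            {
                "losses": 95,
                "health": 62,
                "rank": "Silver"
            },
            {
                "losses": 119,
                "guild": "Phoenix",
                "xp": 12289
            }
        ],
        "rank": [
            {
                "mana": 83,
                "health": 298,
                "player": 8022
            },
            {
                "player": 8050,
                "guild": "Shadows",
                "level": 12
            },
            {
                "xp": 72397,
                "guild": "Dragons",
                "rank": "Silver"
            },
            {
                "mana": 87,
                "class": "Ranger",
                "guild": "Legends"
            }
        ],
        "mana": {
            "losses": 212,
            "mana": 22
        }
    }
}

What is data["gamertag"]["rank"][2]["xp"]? 72397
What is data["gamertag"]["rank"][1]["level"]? 12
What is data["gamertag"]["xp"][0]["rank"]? "Silver"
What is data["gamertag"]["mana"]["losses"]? 212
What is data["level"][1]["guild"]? "Dragons"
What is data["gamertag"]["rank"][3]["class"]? "Ranger"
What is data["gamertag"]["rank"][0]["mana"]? 83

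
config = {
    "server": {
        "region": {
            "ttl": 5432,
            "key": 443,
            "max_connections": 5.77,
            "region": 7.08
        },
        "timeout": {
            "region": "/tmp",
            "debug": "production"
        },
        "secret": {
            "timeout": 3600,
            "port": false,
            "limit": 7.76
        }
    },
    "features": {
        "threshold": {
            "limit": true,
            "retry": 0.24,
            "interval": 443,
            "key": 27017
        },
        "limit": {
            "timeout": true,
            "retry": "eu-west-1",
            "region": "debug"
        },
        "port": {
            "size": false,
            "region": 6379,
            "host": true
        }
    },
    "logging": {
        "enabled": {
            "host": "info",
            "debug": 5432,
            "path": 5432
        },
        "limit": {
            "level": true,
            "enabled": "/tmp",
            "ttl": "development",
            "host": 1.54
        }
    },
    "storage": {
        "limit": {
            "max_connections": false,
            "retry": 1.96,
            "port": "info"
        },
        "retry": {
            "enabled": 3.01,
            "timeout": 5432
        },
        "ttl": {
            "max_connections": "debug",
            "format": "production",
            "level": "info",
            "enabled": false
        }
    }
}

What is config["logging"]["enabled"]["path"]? 5432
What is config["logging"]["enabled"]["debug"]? 5432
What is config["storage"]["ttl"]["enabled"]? False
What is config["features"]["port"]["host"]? True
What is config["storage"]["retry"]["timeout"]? 5432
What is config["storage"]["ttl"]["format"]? "production"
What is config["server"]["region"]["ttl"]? 5432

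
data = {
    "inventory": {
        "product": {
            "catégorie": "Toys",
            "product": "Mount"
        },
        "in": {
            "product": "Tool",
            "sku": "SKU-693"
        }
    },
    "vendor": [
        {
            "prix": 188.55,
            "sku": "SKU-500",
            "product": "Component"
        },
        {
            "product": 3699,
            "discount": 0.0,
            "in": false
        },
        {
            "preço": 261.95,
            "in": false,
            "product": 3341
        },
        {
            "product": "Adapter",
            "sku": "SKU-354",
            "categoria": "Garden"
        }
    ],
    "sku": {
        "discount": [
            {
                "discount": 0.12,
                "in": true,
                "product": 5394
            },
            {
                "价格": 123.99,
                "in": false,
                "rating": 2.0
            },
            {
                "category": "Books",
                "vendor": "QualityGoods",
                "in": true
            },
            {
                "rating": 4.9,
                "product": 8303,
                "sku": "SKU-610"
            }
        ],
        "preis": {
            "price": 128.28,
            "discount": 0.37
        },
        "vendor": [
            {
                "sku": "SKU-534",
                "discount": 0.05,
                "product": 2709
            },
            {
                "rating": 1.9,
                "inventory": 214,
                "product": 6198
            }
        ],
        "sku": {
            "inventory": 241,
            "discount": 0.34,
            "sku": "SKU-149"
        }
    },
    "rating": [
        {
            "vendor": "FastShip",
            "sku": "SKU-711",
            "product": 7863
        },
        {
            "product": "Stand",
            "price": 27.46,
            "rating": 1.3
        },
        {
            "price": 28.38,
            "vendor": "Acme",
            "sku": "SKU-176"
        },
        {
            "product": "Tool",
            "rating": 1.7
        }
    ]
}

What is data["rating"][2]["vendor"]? "Acme"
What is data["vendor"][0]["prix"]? 188.55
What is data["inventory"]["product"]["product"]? "Mount"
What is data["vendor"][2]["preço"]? 261.95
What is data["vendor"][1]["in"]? False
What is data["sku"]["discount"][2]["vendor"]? "QualityGoods"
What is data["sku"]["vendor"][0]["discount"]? 0.05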